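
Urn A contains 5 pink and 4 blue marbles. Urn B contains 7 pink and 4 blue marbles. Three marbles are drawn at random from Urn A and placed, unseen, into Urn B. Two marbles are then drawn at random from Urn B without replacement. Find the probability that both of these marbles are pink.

67/182

Condition on how many of the transferred marbles are pink (from Urn A: 5 pink of 9; then Urn B has 14 total).
  0 pink: C(5,0)C(4,3)/C(9,3) = 1/21; then P = C(7,2)/C(14,2) = 3/13
  1 pink: C(5,1)C(4,2)/C(9,3) = 5/14; then P = C(8,2)/C(14,2) = 4/13
  2 pink: C(5,2)C(4,1)/C(9,3) = 10/21; then P = C(9,2)/C(14,2) = 36/91
  3 pink: C(5,3)C(4,0)/C(9,3) = 5/42; then P = C(10,2)/C(14,2) = 45/91
P(both pink) = 67/182 ≈ 0.3681.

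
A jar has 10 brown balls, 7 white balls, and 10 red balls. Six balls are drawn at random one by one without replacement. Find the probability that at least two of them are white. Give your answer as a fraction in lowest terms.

Sum the hypergeometric tail for j = 2,…,6 white balls.
Favorable = C(7,2)·C(20,4) + C(7,3)·C(20,3) + C(7,4)·C(20,2) + C(7,5)·C(20,1) + C(7,6)·C(20,0) = 148722; total = C(27,6) = 296010.
P = 148722/296010 = 24787/49335 ≈ 0.5024.

24787/49335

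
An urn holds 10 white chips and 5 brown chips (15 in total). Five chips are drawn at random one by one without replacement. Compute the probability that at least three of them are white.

834/1001

Sum the hypergeometric tail for j = 3,…,5 white chips.
Favorable = C(10,3)·C(5,2) + C(10,4)·C(5,1) + C(10,5)·C(5,0) = 2502; total = C(15,5) = 3003.
P = 2502/3003 = 834/1001 ≈ 0.8332.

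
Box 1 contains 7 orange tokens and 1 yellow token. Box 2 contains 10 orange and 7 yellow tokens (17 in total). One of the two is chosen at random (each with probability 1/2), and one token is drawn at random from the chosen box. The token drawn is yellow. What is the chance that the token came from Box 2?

56/73

P(yellow | Box 1) = 1/8; P(yellow | Box 2) = 7/17.
P(yellow) = 1/2·1/8 + 1/2·7/17 = 73/272.
By Bayes' rule, P(Box 2 | yellow) = 7/34 / 73/272 = 56/73 ≈ 0.7671.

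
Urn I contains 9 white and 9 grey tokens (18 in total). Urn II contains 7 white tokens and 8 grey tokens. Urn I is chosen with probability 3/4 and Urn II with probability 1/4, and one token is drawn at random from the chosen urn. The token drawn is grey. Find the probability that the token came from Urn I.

P(grey | Urn I) = 1/2; P(grey | Urn II) = 8/15.
P(grey) = 3/4·1/2 + 1/4·8/15 = 61/120.
By Bayes' rule, P(Urn I | grey) = 3/8 / 61/120 = 45/61 ≈ 0.7377.

45/61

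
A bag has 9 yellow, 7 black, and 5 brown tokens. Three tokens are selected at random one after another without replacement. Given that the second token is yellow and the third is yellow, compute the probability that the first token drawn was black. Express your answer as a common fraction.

P(first=black and the second token is yellow and the third is yellow) = (7/21)·(9/20)·(8/19) = 6/95.
P(E) = Σ over first color = 6/95 + 6/95 + 6/133 = 6/35.
By Bayes, P(first=black | E) = 6/95 / 6/35 = 7/19 ≈ 0.3684.

7/19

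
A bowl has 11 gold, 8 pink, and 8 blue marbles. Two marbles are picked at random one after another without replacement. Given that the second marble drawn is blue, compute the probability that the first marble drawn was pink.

4/13

P(first=pink and the second marble drawn is blue) = (8/27)·(8/26) = 32/351.
P(the second marble drawn is blue) = Σ over first color = 44/351 + 32/351 + 28/351 = 8/27.
By Bayes, P(first=pink | the second marble drawn is blue) = 32/351 / 8/27 = 4/13 ≈ 0.3077.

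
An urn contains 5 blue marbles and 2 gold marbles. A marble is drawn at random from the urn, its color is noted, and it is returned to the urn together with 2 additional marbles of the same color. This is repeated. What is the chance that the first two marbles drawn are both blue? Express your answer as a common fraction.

After a blue draw the urn holds 7 blue out of 9.
P = (5/7)·(7/9) = 5/9 ≈ 0.5556.

5/9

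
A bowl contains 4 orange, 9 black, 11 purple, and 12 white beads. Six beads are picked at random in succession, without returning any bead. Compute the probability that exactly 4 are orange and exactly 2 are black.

3/162316

Unordered draws without replacement: count favorable combinations over C(36,6).
Favorable = C(4,4) · C(9,2) · C(11,0) · C(12,0) = 36; total = C(36,6) = 1947792.
P = 36/1947792 = 3/162316 ≈ 0.0000.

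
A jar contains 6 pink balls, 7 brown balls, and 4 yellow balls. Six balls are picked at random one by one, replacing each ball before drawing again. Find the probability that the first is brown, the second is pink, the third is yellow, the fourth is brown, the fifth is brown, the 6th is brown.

Multiply the conditional probability of each draw in order, with replacement (the composition resets each draw).
P = (7/17) · (6/17) · (4/17) · (7/17) · (7/17) · (7/17) = 57624/24137569 ≈ 0.0024.

57624/24137569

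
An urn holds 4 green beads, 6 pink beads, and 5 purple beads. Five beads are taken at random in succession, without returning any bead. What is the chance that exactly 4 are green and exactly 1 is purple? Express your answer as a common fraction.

5/3003

Unordered draws without replacement: count favorable combinations over C(15,5).
Favorable = C(4,4) · C(6,0) · C(5,1) = 5; total = C(15,5) = 3003.
P = 5/3003 = 5/3003 ≈ 0.0017.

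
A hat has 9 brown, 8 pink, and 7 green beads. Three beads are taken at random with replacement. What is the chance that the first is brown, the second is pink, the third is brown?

3/64

Multiply the conditional probability of each draw in order, with replacement (the composition resets each draw).
P = (9/24) · (8/24) · (9/24) = 3/64 ≈ 0.0469.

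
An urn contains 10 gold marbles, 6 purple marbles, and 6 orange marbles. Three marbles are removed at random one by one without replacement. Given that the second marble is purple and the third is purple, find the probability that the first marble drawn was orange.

3/10

P(first=orange and the second marble is purple and the third is purple) = (6/22)·(6/21)·(5/20) = 3/154.
P(E) = Σ over first color = 5/154 + 1/77 + 3/154 = 5/77.
By Bayes, P(first=orange | E) = 3/154 / 5/77 = 3/10 ≈ 0.3000.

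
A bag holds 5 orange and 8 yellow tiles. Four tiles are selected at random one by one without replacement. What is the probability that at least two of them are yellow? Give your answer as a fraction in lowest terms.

126/143

Sum the hypergeometric tail for j = 2,…,4 yellow tiles.
Favorable = C(8,2)·C(5,2) + C(8,3)·C(5,1) + C(8,4)·C(5,0) = 630; total = C(13,4) = 715.
P = 630/715 = 126/143 ≈ 0.8811.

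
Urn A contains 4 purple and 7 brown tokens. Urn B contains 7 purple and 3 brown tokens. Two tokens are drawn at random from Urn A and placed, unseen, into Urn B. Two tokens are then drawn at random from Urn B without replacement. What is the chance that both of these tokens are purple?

131/330

Condition on how many of the transferred tokens are purple (from Urn A: 4 purple of 11; then Urn B has 12 total).
  0 purple: C(4,0)C(7,2)/C(11,2) = 21/55; then P = C(7,2)/C(12,2) = 7/22
  1 purple: C(4,1)C(7,1)/C(11,2) = 28/55; then P = C(8,2)/C(12,2) = 14/33
  2 purple: C(4,2)C(7,0)/C(11,2) = 6/55; then P = C(9,2)/C(12,2) = 6/11
P(both purple) = 131/330 ≈ 0.3970.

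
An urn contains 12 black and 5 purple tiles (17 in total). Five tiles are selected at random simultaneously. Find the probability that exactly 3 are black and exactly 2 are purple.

Unordered draws without replacement: count favorable combinations over C(17,5).
Favorable = C(12,3) · C(5,2) = 2200; total = C(17,5) = 6188.
P = 2200/6188 = 550/1547 ≈ 0.3555.

550/1547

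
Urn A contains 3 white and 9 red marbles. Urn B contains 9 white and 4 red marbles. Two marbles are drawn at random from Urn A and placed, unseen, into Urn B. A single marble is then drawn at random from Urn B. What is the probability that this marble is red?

11/30

Condition on how many of the transferred marbles are red (from Urn A: 9 red of 12; then Urn B has 15 total).
  0 red: C(9,0)C(3,2)/C(12,2) = 1/22; then P = 4/15
  1 red: C(9,1)C(3,1)/C(12,2) = 9/22; then P = 5/15
  2 red: C(9,2)C(3,0)/C(12,2) = 6/11; then P = 6/15
P(red from Urn B) = 11/30 ≈ 0.3667.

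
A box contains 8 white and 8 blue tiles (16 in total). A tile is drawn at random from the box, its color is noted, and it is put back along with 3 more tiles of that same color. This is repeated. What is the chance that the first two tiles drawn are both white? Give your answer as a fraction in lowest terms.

11/38

After a white draw the box holds 11 white out of 19.
P = (8/16)·(11/19) = 11/38 ≈ 0.2895.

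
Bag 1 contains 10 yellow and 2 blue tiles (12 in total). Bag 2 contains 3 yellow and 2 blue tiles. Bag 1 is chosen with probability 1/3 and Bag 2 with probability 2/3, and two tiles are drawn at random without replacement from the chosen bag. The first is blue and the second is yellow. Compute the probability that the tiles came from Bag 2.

P(E | Bag 1) = 5/33; P(E | Bag 2) = 3/10.
P(E) = 1/3·5/33 + 2/3·3/10 = 124/495.
By Bayes' rule, P(Bag 2 | E) = 1/5 / 124/495 = 99/124 ≈ 0.7984.

99/124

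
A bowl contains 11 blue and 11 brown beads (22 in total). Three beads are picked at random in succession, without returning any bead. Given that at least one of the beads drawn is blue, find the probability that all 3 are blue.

3/25

P(all 3 blue) = C(11,3)/C(22,3) = 3/28; P(at least one blue) = 1 − C(11,3)/C(22,3) = 25/28.
Since 'all 3 blue' ⊆ 'at least one blue', P(all 3 | at least one) = 3/28 / 25/28 = 3/25 ≈ 0.1200.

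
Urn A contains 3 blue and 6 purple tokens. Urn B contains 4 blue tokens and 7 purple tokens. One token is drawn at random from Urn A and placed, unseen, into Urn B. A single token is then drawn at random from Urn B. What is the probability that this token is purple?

Condition on how many of the transferred tokens are purple (from Urn A: 6 purple of 9; then Urn B has 12 total).
  0 purple: C(6,0)C(3,1)/C(9,1) = 1/3; then P = 7/12
  1 purple: C(6,1)C(3,0)/C(9,1) = 2/3; then P = 8/12
P(purple from Urn B) = 23/36 ≈ 0.6389.

23/36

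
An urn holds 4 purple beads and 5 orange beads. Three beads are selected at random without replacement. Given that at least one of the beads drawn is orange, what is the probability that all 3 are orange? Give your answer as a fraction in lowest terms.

P(all 3 orange) = C(5,3)/C(9,3) = 5/42; P(at least one orange) = 1 − C(4,3)/C(9,3) = 20/21.
Since 'all 3 orange' ⊆ 'at least one orange', P(all 3 | at least one) = 5/42 / 20/21 = 1/8 ≈ 0.1250.

1/8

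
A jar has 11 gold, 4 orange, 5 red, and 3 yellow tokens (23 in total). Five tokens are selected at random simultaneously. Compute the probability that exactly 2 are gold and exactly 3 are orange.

Unordered draws without replacement: count favorable combinations over C(23,5).
Favorable = C(11,2) · C(4,3) · C(5,0) · C(3,0) = 220; total = C(23,5) = 33649.
P = 220/33649 = 20/3059 ≈ 0.0065.

20/3059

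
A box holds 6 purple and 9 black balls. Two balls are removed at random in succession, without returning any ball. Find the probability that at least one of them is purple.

Use the complement: P(at least one purple) = 1 − P(no purple).
P(none) = C(9,2)/C(15,2) = 36/105.
So P = 1 − 36/105 = 23/35 ≈ 0.6571.

23/35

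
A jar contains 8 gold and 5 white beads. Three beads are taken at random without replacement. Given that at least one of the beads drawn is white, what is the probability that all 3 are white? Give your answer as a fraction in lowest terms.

1/23

P(all 3 white) = C(5,3)/C(13,3) = 5/143; P(at least one white) = 1 − C(8,3)/C(13,3) = 115/143.
Since 'all 3 white' ⊆ 'at least one white', P(all 3 | at least one) = 5/143 / 115/143 = 1/23 ≈ 0.0435.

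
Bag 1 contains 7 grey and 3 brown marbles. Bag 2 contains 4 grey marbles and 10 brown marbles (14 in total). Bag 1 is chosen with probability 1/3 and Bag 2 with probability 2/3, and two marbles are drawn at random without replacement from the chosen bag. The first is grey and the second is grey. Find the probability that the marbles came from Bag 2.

P(E | Bag 1) = 7/15; P(E | Bag 2) = 6/91.
P(E) = 1/3·7/15 + 2/3·6/91 = 817/4095.
By Bayes' rule, P(Bag 2 | E) = 4/91 / 817/4095 = 180/817 ≈ 0.2203.

180/817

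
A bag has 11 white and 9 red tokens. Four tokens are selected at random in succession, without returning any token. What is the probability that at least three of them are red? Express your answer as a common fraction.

Sum the hypergeometric tail for j = 3,…,4 red tokens.
Favorable = C(9,3)·C(11,1) + C(9,4)·C(11,0) = 1050; total = C(20,4) = 4845.
P = 1050/4845 = 70/323 ≈ 0.2167.

70/323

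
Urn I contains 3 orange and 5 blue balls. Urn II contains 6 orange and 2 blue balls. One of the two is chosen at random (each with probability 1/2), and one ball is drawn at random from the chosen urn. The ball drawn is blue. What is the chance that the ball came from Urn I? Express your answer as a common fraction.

5/7

P(blue | Urn I) = 5/8; P(blue | Urn II) = 1/4.
P(blue) = 1/2·5/8 + 1/2·1/4 = 7/16.
By Bayes' rule, P(Urn I | blue) = 5/16 / 7/16 = 5/7 ≈ 0.7143.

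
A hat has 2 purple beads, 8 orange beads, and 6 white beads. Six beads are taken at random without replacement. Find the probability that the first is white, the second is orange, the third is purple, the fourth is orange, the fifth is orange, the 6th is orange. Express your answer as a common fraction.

1/286

Multiply the conditional probability of each draw in order, without replacement, so each draw removes one from its color and from the total.
P = (6/16) · (8/15) · (2/14) · (7/13) · (6/12) · (5/11) = 1/286 ≈ 0.0035.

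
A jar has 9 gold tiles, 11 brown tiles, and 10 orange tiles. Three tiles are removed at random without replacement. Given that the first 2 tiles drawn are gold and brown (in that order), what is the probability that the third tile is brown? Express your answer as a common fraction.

After removing 1 gold, 1 brown, the jar has 10 brown out of 28 remaining.
P(third is brown | given) = 10/28 = 5/14 ≈ 0.3571.

5/14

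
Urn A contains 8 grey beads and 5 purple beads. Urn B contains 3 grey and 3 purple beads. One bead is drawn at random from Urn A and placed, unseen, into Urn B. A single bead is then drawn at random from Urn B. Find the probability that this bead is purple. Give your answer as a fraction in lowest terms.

44/91

Condition on how many of the transferred beads are purple (from Urn A: 5 purple of 13; then Urn B has 7 total).
  0 purple: C(5,0)C(8,1)/C(13,1) = 8/13; then P = 3/7
  1 purple: C(5,1)C(8,0)/C(13,1) = 5/13; then P = 4/7
P(purple from Urn B) = 44/91 ≈ 0.4835.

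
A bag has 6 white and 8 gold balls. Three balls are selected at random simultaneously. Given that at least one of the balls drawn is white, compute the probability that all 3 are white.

P(all 3 white) = C(6,3)/C(14,3) = 5/91; P(at least one white) = 1 − C(8,3)/C(14,3) = 11/13.
Since 'all 3 white' ⊆ 'at least one white', P(all 3 | at least one) = 5/91 / 11/13 = 5/77 ≈ 0.0649.

5/77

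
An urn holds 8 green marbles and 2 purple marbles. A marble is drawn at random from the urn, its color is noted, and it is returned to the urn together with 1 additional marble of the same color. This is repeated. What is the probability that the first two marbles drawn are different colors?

16/55

Either green then purple, or purple then green; after the first draw the total is 11.
P = (8/10)·(2/11) + (2/10)·(8/11) = 16/55 ≈ 0.2909.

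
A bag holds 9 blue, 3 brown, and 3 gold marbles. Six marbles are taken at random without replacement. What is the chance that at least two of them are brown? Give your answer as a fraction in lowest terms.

Sum the hypergeometric tail for j = 2,…,3 brown marbles.
Favorable = C(3,2)·C(12,4) + C(3,3)·C(12,3) = 1705; total = C(15,6) = 5005.
P = 1705/5005 = 31/91 ≈ 0.3407.

31/91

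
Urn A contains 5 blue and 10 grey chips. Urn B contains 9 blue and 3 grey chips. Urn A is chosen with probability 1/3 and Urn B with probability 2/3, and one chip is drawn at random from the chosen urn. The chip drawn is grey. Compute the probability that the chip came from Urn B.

3/7

P(grey | Urn A) = 2/3; P(grey | Urn B) = 1/4.
P(grey) = 1/3·2/3 + 2/3·1/4 = 7/18.
By Bayes' rule, P(Urn B | grey) = 1/6 / 7/18 = 3/7 ≈ 0.4286.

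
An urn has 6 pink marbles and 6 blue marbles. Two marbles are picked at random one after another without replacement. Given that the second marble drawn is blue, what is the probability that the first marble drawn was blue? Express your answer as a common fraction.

P(first=blue and the second marble drawn is blue) = (6/12)·(5/11) = 5/22.
P(the second marble drawn is blue) = Σ over first color = 3/11 + 5/22 = 1/2.
By Bayes, P(first=blue | the second marble drawn is blue) = 5/22 / 1/2 = 5/11 ≈ 0.4545.

5/11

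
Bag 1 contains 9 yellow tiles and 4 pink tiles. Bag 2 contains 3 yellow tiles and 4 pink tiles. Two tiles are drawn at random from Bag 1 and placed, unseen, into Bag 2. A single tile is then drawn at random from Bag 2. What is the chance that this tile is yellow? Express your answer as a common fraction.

19/39

Condition on how many of the transferred tiles are yellow (from Bag 1: 9 yellow of 13; then Bag 2 has 9 total).
  0 yellow: C(9,0)C(4,2)/C(13,2) = 1/13; then P = 3/9
  1 yellow: C(9,1)C(4,1)/C(13,2) = 6/13; then P = 4/9
  2 yellow: C(9,2)C(4,0)/C(13,2) = 6/13; then P = 5/9
P(yellow from Bag 2) = 19/39 ≈ 0.4872.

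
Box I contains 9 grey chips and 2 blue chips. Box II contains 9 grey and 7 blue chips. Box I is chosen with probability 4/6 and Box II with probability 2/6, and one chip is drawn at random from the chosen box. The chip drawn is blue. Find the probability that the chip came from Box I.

64/141

P(blue | Box I) = 2/11; P(blue | Box II) = 7/16.
P(blue) = 2/3·2/11 + 1/3·7/16 = 47/176.
By Bayes' rule, P(Box I | blue) = 4/33 / 47/176 = 64/141 ≈ 0.4539.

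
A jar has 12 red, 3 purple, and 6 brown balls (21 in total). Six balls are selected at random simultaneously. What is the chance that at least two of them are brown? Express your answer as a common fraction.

4463/7752

Sum the hypergeometric tail for j = 2,…,6 brown balls.
Favorable = C(6,2)·C(15,4) + C(6,3)·C(15,3) + C(6,4)·C(15,2) + C(6,5)·C(15,1) + C(6,6)·C(15,0) = 31241; total = C(21,6) = 54264.
P = 31241/54264 = 4463/7752 ≈ 0.5757.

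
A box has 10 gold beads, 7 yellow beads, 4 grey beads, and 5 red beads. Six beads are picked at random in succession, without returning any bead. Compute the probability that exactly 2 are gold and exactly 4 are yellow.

Unordered draws without replacement: count favorable combinations over C(26,6).
Favorable = C(10,2) · C(7,4) · C(4,0) · C(5,0) = 1575; total = C(26,6) = 230230.
P = 1575/230230 = 45/6578 ≈ 0.0068.

45/6578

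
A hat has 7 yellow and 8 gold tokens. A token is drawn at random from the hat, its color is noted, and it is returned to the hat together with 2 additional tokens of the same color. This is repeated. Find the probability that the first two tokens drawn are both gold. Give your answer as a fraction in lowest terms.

16/51

After a gold draw the hat holds 10 gold out of 17.
P = (8/15)·(10/17) = 16/51 ≈ 0.3137.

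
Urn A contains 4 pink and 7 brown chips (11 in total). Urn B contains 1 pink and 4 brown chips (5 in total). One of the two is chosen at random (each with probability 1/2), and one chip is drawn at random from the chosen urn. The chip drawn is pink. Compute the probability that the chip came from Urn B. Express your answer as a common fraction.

P(pink | Urn A) = 4/11; P(pink | Urn B) = 1/5.
P(pink) = 1/2·4/11 + 1/2·1/5 = 31/110.
By Bayes' rule, P(Urn B | pink) = 1/10 / 31/110 = 11/31 ≈ 0.3548.

11/31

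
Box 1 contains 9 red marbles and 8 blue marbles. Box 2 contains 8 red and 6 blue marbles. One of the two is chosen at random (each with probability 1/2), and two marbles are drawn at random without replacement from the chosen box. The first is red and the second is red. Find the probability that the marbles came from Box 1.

P(E | Box 1) = 9/34; P(E | Box 2) = 4/13.
P(E) = 1/2·9/34 + 1/2·4/13 = 253/884.
By Bayes' rule, P(Box 1 | E) = 9/68 / 253/884 = 117/253 ≈ 0.4625.

117/253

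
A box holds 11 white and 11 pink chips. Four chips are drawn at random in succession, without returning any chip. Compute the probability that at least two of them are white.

Sum the hypergeometric tail for j = 2,…,4 white chips.
Favorable = C(11,2)·C(11,2) + C(11,3)·C(11,1) + C(11,4)·C(11,0) = 5170; total = C(22,4) = 7315.
P = 5170/7315 = 94/133 ≈ 0.7068.

94/133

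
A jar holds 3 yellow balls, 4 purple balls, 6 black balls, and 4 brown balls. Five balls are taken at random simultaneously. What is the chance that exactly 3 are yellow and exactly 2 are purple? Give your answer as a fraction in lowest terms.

Unordered draws without replacement: count favorable combinations over C(17,5).
Favorable = C(3,3) · C(4,2) · C(6,0) · C(4,0) = 6; total = C(17,5) = 6188.
P = 6/6188 = 3/3094 ≈ 0.0010.

3/3094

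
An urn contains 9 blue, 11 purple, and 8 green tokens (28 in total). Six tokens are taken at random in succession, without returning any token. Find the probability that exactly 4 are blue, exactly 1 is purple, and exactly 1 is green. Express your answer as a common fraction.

44/1495

Unordered draws without replacement: count favorable combinations over C(28,6).
Favorable = C(9,4) · C(11,1) · C(8,1) = 11088; total = C(28,6) = 376740.
P = 11088/376740 = 44/1495 ≈ 0.0294.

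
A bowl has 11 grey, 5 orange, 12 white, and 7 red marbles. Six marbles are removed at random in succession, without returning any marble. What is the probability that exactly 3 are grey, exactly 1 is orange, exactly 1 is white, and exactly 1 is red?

45/1054

Unordered draws without replacement: count favorable combinations over C(35,6).
Favorable = C(11,3) · C(5,1) · C(12,1) · C(7,1) = 69300; total = C(35,6) = 1623160.
P = 69300/1623160 = 45/1054 ≈ 0.0427.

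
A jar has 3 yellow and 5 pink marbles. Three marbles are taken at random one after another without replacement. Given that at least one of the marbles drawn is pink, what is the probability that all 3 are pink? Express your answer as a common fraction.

2/11

P(all 3 pink) = C(5,3)/C(8,3) = 5/28; P(at least one pink) = 1 − C(3,3)/C(8,3) = 55/56.
Since 'all 3 pink' ⊆ 'at least one pink', P(all 3 | at least one) = 5/28 / 55/56 = 2/11 ≈ 0.1818.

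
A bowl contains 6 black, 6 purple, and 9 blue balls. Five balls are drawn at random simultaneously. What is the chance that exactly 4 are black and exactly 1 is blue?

15/2261

Unordered draws without replacement: count favorable combinations over C(21,5).
Favorable = C(6,4) · C(6,0) · C(9,1) = 135; total = C(21,5) = 20349.
P = 135/20349 = 15/2261 ≈ 0.0066.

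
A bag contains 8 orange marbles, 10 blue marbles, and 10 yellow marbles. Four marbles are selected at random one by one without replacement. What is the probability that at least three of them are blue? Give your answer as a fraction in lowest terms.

Sum the hypergeometric tail for j = 3,…,4 blue marbles.
Favorable = C(10,3)·C(18,1) + C(10,4)·C(18,0) = 2370; total = C(28,4) = 20475.
P = 2370/20475 = 158/1365 ≈ 0.1158.

158/1365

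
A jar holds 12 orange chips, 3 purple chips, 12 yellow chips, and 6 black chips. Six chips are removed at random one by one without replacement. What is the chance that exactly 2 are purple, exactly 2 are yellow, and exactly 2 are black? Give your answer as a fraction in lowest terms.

135/50344

Unordered draws without replacement: count favorable combinations over C(33,6).
Favorable = C(12,0) · C(3,2) · C(12,2) · C(6,2) = 2970; total = C(33,6) = 1107568.
P = 2970/1107568 = 135/50344 ≈ 0.0027.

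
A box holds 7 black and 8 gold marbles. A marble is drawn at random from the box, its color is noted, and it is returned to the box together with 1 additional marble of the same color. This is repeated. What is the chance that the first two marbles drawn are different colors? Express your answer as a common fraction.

7/15

Either black then gold, or gold then black; after the first draw the total is 16.
P = (7/15)·(8/16) + (8/15)·(7/16) = 7/15 ≈ 0.4667.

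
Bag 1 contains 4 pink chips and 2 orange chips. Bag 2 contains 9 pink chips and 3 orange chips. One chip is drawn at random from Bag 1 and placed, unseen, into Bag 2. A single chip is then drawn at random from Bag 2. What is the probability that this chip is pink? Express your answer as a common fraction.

Condition on how many of the transferred chips are pink (from Bag 1: 4 pink of 6; then Bag 2 has 13 total).
  0 pink: C(4,0)C(2,1)/C(6,1) = 1/3; then P = 9/13
  1 pink: C(4,1)C(2,0)/C(6,1) = 2/3; then P = 10/13
P(pink from Bag 2) = 29/39 ≈ 0.7436.

29/39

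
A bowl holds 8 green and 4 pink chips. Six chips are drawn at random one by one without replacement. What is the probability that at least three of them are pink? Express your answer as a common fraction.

Sum the hypergeometric tail for j = 3,…,4 pink chips.
Favorable = C(4,3)·C(8,3) + C(4,4)·C(8,2) = 252; total = C(12,6) = 924.
P = 252/924 = 3/11 ≈ 0.2727.

3/11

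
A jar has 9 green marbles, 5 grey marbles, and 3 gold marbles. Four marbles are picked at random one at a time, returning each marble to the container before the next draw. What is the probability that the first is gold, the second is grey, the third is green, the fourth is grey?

675/83521

Multiply the conditional probability of each draw in order, with replacement (the composition resets each draw).
P = (3/17) · (5/17) · (9/17) · (5/17) = 675/83521 ≈ 0.0081.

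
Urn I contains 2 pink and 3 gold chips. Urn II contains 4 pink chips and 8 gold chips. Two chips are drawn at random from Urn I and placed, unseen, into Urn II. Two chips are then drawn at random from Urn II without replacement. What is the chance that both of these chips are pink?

Condition on how many of the transferred chips are pink (from Urn I: 2 pink of 5; then Urn II has 14 total).
  0 pink: C(2,0)C(3,2)/C(5,2) = 3/10; then P = C(4,2)/C(14,2) = 6/91
  1 pink: C(2,1)C(3,1)/C(5,2) = 3/5; then P = C(5,2)/C(14,2) = 10/91
  2 pink: C(2,2)C(3,0)/C(5,2) = 1/10; then P = C(6,2)/C(14,2) = 15/91
P(both pink) = 93/910 ≈ 0.1022.

93/910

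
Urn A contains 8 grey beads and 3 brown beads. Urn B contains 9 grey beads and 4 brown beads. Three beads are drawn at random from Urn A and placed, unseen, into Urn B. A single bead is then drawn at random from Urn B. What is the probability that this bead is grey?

123/176

Condition on how many of the transferred beads are grey (from Urn A: 8 grey of 11; then Urn B has 16 total).
  0 grey: C(8,0)C(3,3)/C(11,3) = 1/165; then P = 9/16
  1 grey: C(8,1)C(3,2)/C(11,3) = 8/55; then P = 10/16
  2 grey: C(8,2)C(3,1)/C(11,3) = 28/55; then P = 11/16
  3 grey: C(8,3)C(3,0)/C(11,3) = 56/165; then P = 12/16
P(grey from Urn B) = 123/176 ≈ 0.6989.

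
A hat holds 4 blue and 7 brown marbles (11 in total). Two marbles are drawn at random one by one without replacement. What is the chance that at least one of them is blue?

34/55

Use the complement: P(at least one blue) = 1 − P(no blue).
P(none) = C(7,2)/C(11,2) = 21/55.
So P = 1 − 21/55 = 34/55 ≈ 0.6182.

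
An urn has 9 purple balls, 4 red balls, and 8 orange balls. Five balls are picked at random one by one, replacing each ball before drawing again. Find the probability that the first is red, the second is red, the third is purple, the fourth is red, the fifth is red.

Multiply the conditional probability of each draw in order, with replacement (the composition resets each draw).
P = (4/21) · (4/21) · (9/21) · (4/21) · (4/21) = 256/453789 ≈ 0.0006.

256/453789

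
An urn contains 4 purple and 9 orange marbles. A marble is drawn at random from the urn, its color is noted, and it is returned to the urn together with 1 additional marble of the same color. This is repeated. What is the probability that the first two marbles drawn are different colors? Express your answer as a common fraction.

Either orange then purple, or purple then orange; after the first draw the total is 14.
P = (9/13)·(4/14) + (4/13)·(9/14) = 36/91 ≈ 0.3956.

36/91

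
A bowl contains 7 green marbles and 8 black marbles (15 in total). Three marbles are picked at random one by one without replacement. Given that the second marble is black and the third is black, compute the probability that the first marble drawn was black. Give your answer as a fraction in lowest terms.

P(first=black and the second marble is black and the third is black) = (8/15)·(7/14)·(6/13) = 8/65.
P(E) = Σ over first color = 28/195 + 8/65 = 4/15.
By Bayes, P(first=black | E) = 8/65 / 4/15 = 6/13 ≈ 0.4615.

6/13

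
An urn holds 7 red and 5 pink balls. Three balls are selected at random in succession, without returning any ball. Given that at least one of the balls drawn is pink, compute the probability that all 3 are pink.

2/37

P(all 3 pink) = C(5,3)/C(12,3) = 1/22; P(at least one pink) = 1 − C(7,3)/C(12,3) = 37/44.
Since 'all 3 pink' ⊆ 'at least one pink', P(all 3 | at least one) = 1/22 / 37/44 = 2/37 ≈ 0.0541.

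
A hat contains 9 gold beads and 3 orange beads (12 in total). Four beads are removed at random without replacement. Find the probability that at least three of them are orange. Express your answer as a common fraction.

Sum the hypergeometric tail for j = 3,…,3 orange beads.
Favorable = C(3,3)·C(9,1) = 9; total = C(12,4) = 495.
P = 9/495 = 1/55 ≈ 0.0182.

1/55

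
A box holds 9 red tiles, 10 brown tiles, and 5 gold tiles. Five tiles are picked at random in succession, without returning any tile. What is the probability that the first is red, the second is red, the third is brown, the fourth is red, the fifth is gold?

Multiply the conditional probability of each draw in order, without replacement, so each draw removes one from its color and from the total.
P = (9/24) · (8/23) · (10/22) · (7/21) · (5/20) = 5/1012 ≈ 0.0049.

5/1012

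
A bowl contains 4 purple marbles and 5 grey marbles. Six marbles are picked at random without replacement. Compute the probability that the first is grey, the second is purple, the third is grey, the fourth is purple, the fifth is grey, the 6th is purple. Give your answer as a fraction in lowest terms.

1/42

Multiply the conditional probability of each draw in order, without replacement, so each draw removes one from its color and from the total.
P = (5/9) · (4/8) · (4/7) · (3/6) · (3/5) · (2/4) = 1/42 ≈ 0.0238.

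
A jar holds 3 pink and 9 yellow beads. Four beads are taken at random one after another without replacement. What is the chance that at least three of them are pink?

Sum the hypergeometric tail for j = 3,…,3 pink beads.
Favorable = C(3,3)·C(9,1) = 9; total = C(12,4) = 495.
P = 9/495 = 1/55 ≈ 0.0182.

1/55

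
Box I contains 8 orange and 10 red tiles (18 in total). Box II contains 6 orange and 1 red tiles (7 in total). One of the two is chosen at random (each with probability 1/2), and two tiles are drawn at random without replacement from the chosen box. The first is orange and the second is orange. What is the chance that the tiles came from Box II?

P(E | Box I) = 28/153; P(E | Box II) = 5/7.
P(E) = 1/2·28/153 + 1/2·5/7 = 961/2142.
By Bayes' rule, P(Box II | E) = 5/14 / 961/2142 = 765/961 ≈ 0.7960.

765/961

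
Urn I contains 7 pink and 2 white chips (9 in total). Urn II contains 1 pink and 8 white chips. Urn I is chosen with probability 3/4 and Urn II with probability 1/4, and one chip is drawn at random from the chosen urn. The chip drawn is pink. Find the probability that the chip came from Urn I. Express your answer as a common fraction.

P(pink | Urn I) = 7/9; P(pink | Urn II) = 1/9.
P(pink) = 3/4·7/9 + 1/4·1/9 = 11/18.
By Bayes' rule, P(Urn I | pink) = 7/12 / 11/18 = 21/22 ≈ 0.9545.

21/22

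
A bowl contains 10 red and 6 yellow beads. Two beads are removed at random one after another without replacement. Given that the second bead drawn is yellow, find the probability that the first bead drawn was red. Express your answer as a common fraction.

2/3

P(first=red and the second bead drawn is yellow) = (10/16)·(6/15) = 1/4.
P(the second bead drawn is yellow) = Σ over first color = 1/4 + 1/8 = 3/8.
By Bayes, P(first=red | the second bead drawn is yellow) = 1/4 / 3/8 = 2/3 ≈ 0.6667.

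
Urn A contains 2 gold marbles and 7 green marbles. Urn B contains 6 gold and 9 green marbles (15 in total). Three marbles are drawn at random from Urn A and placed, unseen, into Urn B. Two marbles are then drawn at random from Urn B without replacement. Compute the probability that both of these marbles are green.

Condition on how many of the transferred marbles are green (from Urn A: 7 green of 9; then Urn B has 18 total).
  1 green: C(7,1)C(2,2)/C(9,3) = 1/12; then P = C(10,2)/C(18,2) = 5/17
  2 green: C(7,2)C(2,1)/C(9,3) = 1/2; then P = C(11,2)/C(18,2) = 55/153
  3 green: C(7,3)C(2,0)/C(9,3) = 5/12; then P = C(12,2)/C(18,2) = 22/51
P(both green) = 235/612 ≈ 0.3840.

235/612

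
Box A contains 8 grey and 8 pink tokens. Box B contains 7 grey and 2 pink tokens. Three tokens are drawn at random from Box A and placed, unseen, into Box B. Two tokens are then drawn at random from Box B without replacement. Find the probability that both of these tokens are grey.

161/330

Condition on how many of the transferred tokens are grey (from Box A: 8 grey of 16; then Box B has 12 total).
  0 grey: C(8,0)C(8,3)/C(16,3) = 1/10; then P = C(7,2)/C(12,2) = 7/22
  1 grey: C(8,1)C(8,2)/C(16,3) = 2/5; then P = C(8,2)/C(12,2) = 14/33
  2 grey: C(8,2)C(8,1)/C(16,3) = 2/5; then P = C(9,2)/C(12,2) = 6/11
  3 grey: C(8,3)C(8,0)/C(16,3) = 1/10; then P = C(10,2)/C(12,2) = 15/22
P(both grey) = 161/330 ≈ 0.4879.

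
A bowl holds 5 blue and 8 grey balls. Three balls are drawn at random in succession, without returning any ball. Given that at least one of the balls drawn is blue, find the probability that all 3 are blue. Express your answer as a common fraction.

P(all 3 blue) = C(5,3)/C(13,3) = 5/143; P(at least one blue) = 1 − C(8,3)/C(13,3) = 115/143.
Since 'all 3 blue' ⊆ 'at least one blue', P(all 3 | at least one) = 5/143 / 115/143 = 1/23 ≈ 0.0435.

1/23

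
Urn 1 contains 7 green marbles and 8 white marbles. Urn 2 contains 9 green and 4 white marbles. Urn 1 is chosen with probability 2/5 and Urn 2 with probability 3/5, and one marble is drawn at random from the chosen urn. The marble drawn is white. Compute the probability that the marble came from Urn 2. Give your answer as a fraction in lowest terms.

45/97

P(white | Urn 1) = 8/15; P(white | Urn 2) = 4/13.
P(white) = 2/5·8/15 + 3/5·4/13 = 388/975.
By Bayes' rule, P(Urn 2 | white) = 12/65 / 388/975 = 45/97 ≈ 0.4639.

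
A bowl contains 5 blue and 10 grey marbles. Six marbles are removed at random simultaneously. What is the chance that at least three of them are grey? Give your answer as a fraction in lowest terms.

954/1001

Sum the hypergeometric tail for j = 3,…,6 grey marbles.
Favorable = C(10,3)·C(5,3) + C(10,4)·C(5,2) + C(10,5)·C(5,1) + C(10,6)·C(5,0) = 4770; total = C(15,6) = 5005.
P = 4770/5005 = 954/1001 ≈ 0.9530.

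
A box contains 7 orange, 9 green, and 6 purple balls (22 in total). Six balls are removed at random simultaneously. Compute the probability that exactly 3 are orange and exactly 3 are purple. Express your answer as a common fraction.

100/10659

Unordered draws without replacement: count favorable combinations over C(22,6).
Favorable = C(7,3) · C(9,0) · C(6,3) = 700; total = C(22,6) = 74613.
P = 700/74613 = 100/10659 ≈ 0.0094.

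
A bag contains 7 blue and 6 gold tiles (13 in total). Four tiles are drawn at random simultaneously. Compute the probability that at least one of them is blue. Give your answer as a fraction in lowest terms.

140/143

Use the complement: P(at least one blue) = 1 − P(no blue).
P(none) = C(6,4)/C(13,4) = 15/715.
So P = 1 − 15/715 = 140/143 ≈ 0.9790.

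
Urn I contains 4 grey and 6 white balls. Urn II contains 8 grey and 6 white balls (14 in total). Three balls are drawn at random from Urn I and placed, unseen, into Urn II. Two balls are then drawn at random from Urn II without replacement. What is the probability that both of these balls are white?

67/340

Condition on how many of the transferred balls are white (from Urn I: 6 white of 10; then Urn II has 17 total).
  0 white: C(6,0)C(4,3)/C(10,3) = 1/30; then P = C(6,2)/C(17,2) = 15/136
  1 white: C(6,1)C(4,2)/C(10,3) = 3/10; then P = C(7,2)/C(17,2) = 21/136
  2 white: C(6,2)C(4,1)/C(10,3) = 1/2; then P = C(8,2)/C(17,2) = 7/34
  3 white: C(6,3)C(4,0)/C(10,3) = 1/6; then P = C(9,2)/C(17,2) = 9/34
P(both white) = 67/340 ≈ 0.1971.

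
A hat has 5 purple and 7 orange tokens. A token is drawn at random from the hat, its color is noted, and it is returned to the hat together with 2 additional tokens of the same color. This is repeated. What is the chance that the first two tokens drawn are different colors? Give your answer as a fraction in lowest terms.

Either orange then purple, or purple then orange; after the first draw the total is 14.
P = (7/12)·(5/14) + (5/12)·(7/14) = 5/12 ≈ 0.4167.

5/12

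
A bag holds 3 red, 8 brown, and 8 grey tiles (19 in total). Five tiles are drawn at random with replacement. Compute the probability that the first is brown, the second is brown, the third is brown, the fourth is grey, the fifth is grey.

32768/2476099

Multiply the conditional probability of each draw in order, with replacement (the composition resets each draw).
P = (8/19) · (8/19) · (8/19) · (8/19) · (8/19) = 32768/2476099 ≈ 0.0132.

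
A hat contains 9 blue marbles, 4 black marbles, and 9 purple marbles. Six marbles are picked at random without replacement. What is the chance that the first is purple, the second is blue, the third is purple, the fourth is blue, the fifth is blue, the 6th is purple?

84/17765

Multiply the conditional probability of each draw in order, without replacement, so each draw removes one from its color and from the total.
P = (9/22) · (9/21) · (8/20) · (8/19) · (7/18) · (7/17) = 84/17765 ≈ 0.0047.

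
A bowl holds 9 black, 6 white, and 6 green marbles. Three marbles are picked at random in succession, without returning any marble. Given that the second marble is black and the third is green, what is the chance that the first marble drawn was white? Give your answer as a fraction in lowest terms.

P(first=white and the second marble is black and the third is green) = (6/21)·(9/20)·(6/19) = 27/665.
P(E) = Σ over first color = 36/665 + 27/665 + 9/266 = 9/70.
By Bayes, P(first=white | E) = 27/665 / 9/70 = 6/19 ≈ 0.3158.

6/19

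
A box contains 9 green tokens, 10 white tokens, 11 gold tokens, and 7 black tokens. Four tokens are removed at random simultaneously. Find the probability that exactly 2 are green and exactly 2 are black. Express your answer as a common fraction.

Unordered draws without replacement: count favorable combinations over C(37,4).
Favorable = C(9,2) · C(10,0) · C(11,0) · C(7,2) = 756; total = C(37,4) = 66045.
P = 756/66045 = 36/3145 ≈ 0.0114.

36/3145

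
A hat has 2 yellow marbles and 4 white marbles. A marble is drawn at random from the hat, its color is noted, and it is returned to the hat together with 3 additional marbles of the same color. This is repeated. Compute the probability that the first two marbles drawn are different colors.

Either yellow then white, or white then yellow; after the first draw the total is 9.
P = (2/6)·(4/9) + (4/6)·(2/9) = 8/27 ≈ 0.2963.

8/27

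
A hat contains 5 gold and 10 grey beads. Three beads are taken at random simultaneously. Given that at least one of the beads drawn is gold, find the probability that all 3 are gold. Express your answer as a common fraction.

2/67

P(all 3 gold) = C(5,3)/C(15,3) = 2/91; P(at least one gold) = 1 − C(10,3)/C(15,3) = 67/91.
Since 'all 3 gold' ⊆ 'at least one gold', P(all 3 | at least one) = 2/91 / 67/91 = 2/67 ≈ 0.0299.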